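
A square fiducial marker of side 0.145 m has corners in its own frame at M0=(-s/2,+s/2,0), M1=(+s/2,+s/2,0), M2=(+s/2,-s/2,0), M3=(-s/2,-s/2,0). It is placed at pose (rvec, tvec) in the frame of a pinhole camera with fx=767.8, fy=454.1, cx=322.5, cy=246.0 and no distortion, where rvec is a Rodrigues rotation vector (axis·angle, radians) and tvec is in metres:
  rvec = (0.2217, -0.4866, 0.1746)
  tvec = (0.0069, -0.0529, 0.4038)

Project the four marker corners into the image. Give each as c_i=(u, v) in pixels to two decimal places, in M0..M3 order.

Intrinsics K: fx=767.8, fy=454.1, cx=322.5, cy=246.0
Marker side s = 0.145 m; corners in marker frame (Z=0):
  M0 = (-0.0725, +0.0725, 0)
  M1 = (+0.0725, +0.0725, 0)
  M2 = (+0.0725, -0.0725, 0)
  M3 = (-0.0725, -0.0725, 0)
rvec = (0.2217, -0.4866, 0.1746), |rvec| = θ = 0.56251 rad = 32.229°
Rodrigues: sinθ=0.53331, 1−cosθ=0.15408; R = I + sinθ·[k]× + (1−cosθ)·[k]×²:
    [+0.86985 -0.21807 -0.44249]
    [+0.11300 +0.96122 -0.25156]
    [+0.48019 +0.16882 +0.86076]
t = (0.0069, -0.0529, 0.4038) m
M0: Pc = R·M0+t = (-0.07197, +0.00860, +0.38123); u = 767.8·(-0.07197)/0.38123 + 322.5 = 177.5413, v = 454.1·(+0.00860)/0.38123 + 246.0 = 256.2388
M1: Pc = R·M1+t = (+0.05415, +0.02498, +0.45085); u = 767.8·(+0.05415)/0.45085 + 322.5 = 414.7246, v = 454.1·(+0.02498)/0.45085 + 246.0 = 271.1612
M2: Pc = R·M2+t = (+0.08577, -0.11440, +0.42637); u = 767.8·(+0.08577)/0.42637 + 322.5 = 476.9596, v = 454.1·(-0.11440)/0.42637 + 246.0 = 124.1656
M3: Pc = R·M3+t = (-0.04035, -0.13078, +0.35675); u = 767.8·(-0.04035)/0.35675 + 322.5 = 235.6481, v = 454.1·(-0.13078)/0.35675 + 246.0 = 79.5295

c0=(177.54, 256.24) c1=(414.72, 271.16) c2=(476.96, 124.17) c3=(235.65, 79.53)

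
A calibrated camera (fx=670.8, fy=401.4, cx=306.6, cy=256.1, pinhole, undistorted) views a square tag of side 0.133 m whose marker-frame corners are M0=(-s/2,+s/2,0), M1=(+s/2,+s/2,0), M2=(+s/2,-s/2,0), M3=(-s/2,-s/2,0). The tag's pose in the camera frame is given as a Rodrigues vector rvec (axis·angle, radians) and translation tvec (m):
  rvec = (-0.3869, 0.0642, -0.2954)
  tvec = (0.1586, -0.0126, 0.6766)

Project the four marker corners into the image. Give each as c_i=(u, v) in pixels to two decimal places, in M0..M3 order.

c0=(423.06, 296.66) c1=(554.12, 272.45) c2=(501.72, 204.00) c3=(380.17, 226.55)

Intrinsics K: fx=670.8, fy=401.4, cx=306.6, cy=256.1
Marker side s = 0.133 m; corners in marker frame (Z=0):
  M0 = (-0.0665, +0.0665, 0)
  M1 = (+0.0665, +0.0665, 0)
  M2 = (+0.0665, -0.0665, 0)
  M3 = (-0.0665, -0.0665, 0)
rvec = (-0.3869, 0.0642, -0.2954), |rvec| = θ = 0.49099 rad = 28.132°
Rodrigues: sinθ=0.47150, 1−cosθ=0.11814; R = I + sinθ·[k]× + (1−cosθ)·[k]×²:
    [+0.95522 +0.27150 +0.11766]
    [-0.29585 +0.88388 +0.36225]
    [-0.00565 -0.38083 +0.92463]
t = (0.1586, -0.0126, 0.6766) m
M0: Pc = R·M0+t = (+0.11313, +0.06585, +0.65165); u = 670.8·(+0.11313)/0.65165 + 306.6 = 423.0574, v = 401.4·(+0.06585)/0.65165 + 256.1 = 296.6632
M1: Pc = R·M1+t = (+0.24018, +0.02650, +0.65090); u = 670.8·(+0.24018)/0.65090 + 306.6 = 554.1202, v = 401.4·(+0.02650)/0.65090 + 256.1 = 272.4450
M2: Pc = R·M2+t = (+0.20407, -0.09105, +0.70155); u = 670.8·(+0.20407)/0.70155 + 306.6 = 501.7226, v = 401.4·(-0.09105)/0.70155 + 256.1 = 204.0035
M3: Pc = R·M3+t = (+0.07702, -0.05170, +0.70230); u = 670.8·(+0.07702)/0.70230 + 306.6 = 380.1683, v = 401.4·(-0.05170)/0.70230 + 256.1 = 226.5482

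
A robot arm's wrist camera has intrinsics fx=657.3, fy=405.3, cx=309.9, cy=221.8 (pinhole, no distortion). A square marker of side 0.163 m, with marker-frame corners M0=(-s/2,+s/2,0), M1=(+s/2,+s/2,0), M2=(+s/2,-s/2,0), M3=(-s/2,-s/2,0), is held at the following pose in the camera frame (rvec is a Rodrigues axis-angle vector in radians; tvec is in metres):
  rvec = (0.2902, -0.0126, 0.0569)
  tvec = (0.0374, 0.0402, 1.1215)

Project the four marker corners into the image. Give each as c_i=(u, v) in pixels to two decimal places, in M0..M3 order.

Intrinsics K: fx=657.3, fy=405.3, cx=309.9, cy=221.8
Marker side s = 0.163 m; corners in marker frame (Z=0):
  M0 = (-0.0815, +0.0815, 0)
  M1 = (+0.0815, +0.0815, 0)
  M2 = (+0.0815, -0.0815, 0)
  M3 = (-0.0815, -0.0815, 0)
rvec = (0.2902, -0.0126, 0.0569), |rvec| = θ = 0.29599 rad = 16.959°
Rodrigues: sinθ=0.29169, 1−cosθ=0.04349; R = I + sinθ·[k]× + (1−cosθ)·[k]×²:
    [+0.99831 -0.05789 -0.00422]
    [+0.05426 +0.95659 -0.28634]
    [+0.02061 +0.28563 +0.95812]
t = (0.0374, 0.0402, 1.1215) m
M0: Pc = R·M0+t = (-0.04868, +0.11374, +1.14310); u = 657.3·(-0.04868)/1.14310 + 309.9 = 281.9080, v = 405.3·(+0.11374)/1.14310 + 221.8 = 262.1280
M1: Pc = R·M1+t = (+0.11404, +0.12258, +1.14646); u = 657.3·(+0.11404)/1.14646 + 309.9 = 375.2854, v = 405.3·(+0.12258)/1.14646 + 221.8 = 265.1364
M2: Pc = R·M2+t = (+0.12348, -0.03334, +1.09990); u = 657.3·(+0.12348)/1.09990 + 309.9 = 383.6918, v = 405.3·(-0.03334)/1.09990 + 221.8 = 209.5146
M3: Pc = R·M3+t = (-0.03924, -0.04218, +1.09654); u = 657.3·(-0.03924)/1.09654 + 309.9 = 286.3755, v = 405.3·(-0.04218)/1.09654 + 221.8 = 206.2080

c0=(281.91, 262.13) c1=(375.29, 265.14) c2=(383.69, 209.51) c3=(286.38, 206.21)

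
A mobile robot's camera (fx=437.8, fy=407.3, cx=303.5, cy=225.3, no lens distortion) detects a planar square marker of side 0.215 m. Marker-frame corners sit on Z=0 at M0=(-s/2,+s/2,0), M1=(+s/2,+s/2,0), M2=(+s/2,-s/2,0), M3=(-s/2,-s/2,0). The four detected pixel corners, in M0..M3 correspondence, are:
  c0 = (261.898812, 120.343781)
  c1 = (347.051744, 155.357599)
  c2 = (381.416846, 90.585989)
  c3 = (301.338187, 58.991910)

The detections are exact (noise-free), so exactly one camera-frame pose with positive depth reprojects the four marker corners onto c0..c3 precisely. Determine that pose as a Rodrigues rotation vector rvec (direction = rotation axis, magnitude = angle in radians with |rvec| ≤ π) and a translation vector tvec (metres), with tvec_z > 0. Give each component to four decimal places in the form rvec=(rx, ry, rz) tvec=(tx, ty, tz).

rvec=(-0.3545, 0.0090, 0.4430) tvec=(0.0466, -0.3057, 1.0359)

Intrinsics K: fx=437.8, fy=407.3, cx=303.5, cy=225.3
Marker side s = 0.215 m; corners in marker frame (Z=0):
  M0 = (-0.1075, +0.1075, 0)
  M1 = (+0.1075, +0.1075, 0)
  M2 = (+0.1075, -0.1075, 0)
  M3 = (-0.1075, -0.1075, 0)
Detected image corners:
  c0 = (261.898812, 120.343781) px
  c1 = (347.051744, 155.357599) px
  c2 = (381.416846, 90.585989) px
  c3 = (301.338187, 58.991910) px
Planar DLT: solve 8×8 A·h = b for H (H[2,2]=1):
  H  [+357.36752 -275.82366 +323.20152]
  H  [+145.90727 +258.97273 +105.08053]
  H  [-0.08201 -0.32231 +1.00000]
B = K⁻¹H; ‖b₁‖=0.965388, ‖b₂‖=0.965388; λ = 2/(‖b₁‖+‖b₂‖) = 1.035852, sign → tz>0 ⇒ λ=+1.035852
r₁ = λ·B[:,0] = (+0.90444,+0.41806,-0.08495); r₂ = λ·B[:,1] = (-0.42116,+0.84330,-0.33386)
r₃ = r₁×r₂ = (-0.06794,+0.33773,+0.93879); SVD([r₁ r₂ r₃]) → R = UVᵀ:
  R  [+0.90444 -0.42116 -0.06794]
  R  [+0.41806 +0.84330 +0.33773]
  R  [-0.08495 -0.33386 +0.93879]
t = (+0.04661, -0.30574, +1.03585) m
tr R = 2.686524; θ = arccos((tr R − 1)/2) = 0.567473 rad = 32.514°
axis k = ((R−Rᵀ)₃₂, (R−Rᵀ)₁₃, (R−Rᵀ)₂₁) / (2 sinθ) = (-0.624738, +0.015826, +0.780674)
rvec = θ·k = (-0.354522, +0.008981, +0.443011)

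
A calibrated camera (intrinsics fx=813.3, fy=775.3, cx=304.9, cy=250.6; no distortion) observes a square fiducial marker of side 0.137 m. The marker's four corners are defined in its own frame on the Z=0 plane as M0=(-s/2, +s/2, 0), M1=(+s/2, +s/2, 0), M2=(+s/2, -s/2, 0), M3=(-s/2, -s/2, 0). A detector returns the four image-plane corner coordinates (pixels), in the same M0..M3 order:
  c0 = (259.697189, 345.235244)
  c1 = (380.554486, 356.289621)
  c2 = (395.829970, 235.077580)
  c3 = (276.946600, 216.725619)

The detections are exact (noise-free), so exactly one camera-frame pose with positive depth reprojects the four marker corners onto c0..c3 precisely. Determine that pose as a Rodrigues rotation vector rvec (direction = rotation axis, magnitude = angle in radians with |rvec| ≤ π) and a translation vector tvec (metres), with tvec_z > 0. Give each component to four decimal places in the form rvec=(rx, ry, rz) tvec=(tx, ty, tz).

rvec=(-0.0277, -0.3789, 0.1335) tvec=(0.0262, 0.0411, 0.8458)

Intrinsics K: fx=813.3, fy=775.3, cx=304.9, cy=250.6
Marker side s = 0.137 m; corners in marker frame (Z=0):
  M0 = (-0.0685, +0.0685, 0)
  M1 = (+0.0685, +0.0685, 0)
  M2 = (+0.0685, -0.0685, 0)
  M3 = (-0.0685, -0.0685, 0)
Detected image corners:
  c0 = (259.697189, 345.235244) px
  c1 = (380.554486, 356.289621) px
  c2 = (395.829970, 235.077580) px
  c3 = (276.946600, 216.725619) px
Planar DLT: solve 8×8 A·h = b for H (H[2,2]=1):
  H  [+1017.34494 -138.62565 +330.07236]
  H  [+232.52272 +892.91477 +288.28816]
  H  [+0.43383 -0.06134 +1.00000]
B = K⁻¹H; ‖b₁‖=1.182365, ‖b₂‖=1.182365; λ = 2/(‖b₁‖+‖b₂‖) = 0.845763, sign → tz>0 ⇒ λ=+0.845763
r₁ = λ·B[:,0] = (+0.92040,+0.13506,+0.36692); r₂ = λ·B[:,1] = (-0.12471,+0.99084,-0.05188)
r₃ = r₁×r₂ = (-0.37057,+0.00199,+0.92880); SVD([r₁ r₂ r₃]) → R = UVᵀ:
  R  [+0.92040 -0.12471 -0.37057]
  R  [+0.13506 +0.99084 +0.00199]
  R  [+0.36692 -0.05188 +0.92880]
t = (+0.02618, +0.04111, +0.84576) m
tr R = 2.840036; θ = arccos((tr R − 1)/2) = 0.402669 rad = 23.071°
axis k = ((R−Rᵀ)₃₂, (R−Rᵀ)₁₃, (R−Rᵀ)₂₁) / (2 sinθ) = (-0.068736, -0.940970, +0.331438)
rvec = θ·k = (-0.027678, -0.378900, +0.133460)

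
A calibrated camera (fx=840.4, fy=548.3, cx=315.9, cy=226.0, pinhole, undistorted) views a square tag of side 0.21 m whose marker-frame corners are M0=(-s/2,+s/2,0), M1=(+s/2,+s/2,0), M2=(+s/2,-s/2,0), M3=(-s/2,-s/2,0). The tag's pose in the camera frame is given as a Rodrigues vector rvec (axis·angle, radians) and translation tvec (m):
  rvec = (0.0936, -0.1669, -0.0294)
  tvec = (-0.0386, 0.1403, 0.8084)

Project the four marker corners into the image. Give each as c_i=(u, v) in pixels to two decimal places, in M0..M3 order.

c0=(169.20, 396.19) c1=(383.43, 384.06) c2=(380.45, 247.46) c3=(160.60, 253.86)

Intrinsics K: fx=840.4, fy=548.3, cx=315.9, cy=226.0
Marker side s = 0.21 m; corners in marker frame (Z=0):
  M0 = (-0.1050, +0.1050, 0)
  M1 = (+0.1050, +0.1050, 0)
  M2 = (+0.1050, -0.1050, 0)
  M3 = (-0.1050, -0.1050, 0)
rvec = (0.0936, -0.1669, -0.0294), |rvec| = θ = 0.19360 rad = 11.092°
Rodrigues: sinθ=0.19239, 1−cosθ=0.01868; R = I + sinθ·[k]× + (1−cosθ)·[k]×²:
    [+0.98568 +0.02143 -0.16723]
    [-0.03700 +0.99520 -0.09057]
    [+0.16449 +0.09546 +0.98175]
t = (-0.0386, 0.1403, 0.8084) m
M0: Pc = R·M0+t = (-0.13985, +0.24868, +0.80115); u = 840.4·(-0.13985)/0.80115 + 315.9 = 169.2023, v = 548.3·(+0.24868)/0.80115 + 226.0 = 396.1950
M1: Pc = R·M1+t = (+0.06715, +0.24091, +0.83569); u = 840.4·(+0.06715)/0.83569 + 315.9 = 383.4251, v = 548.3·(+0.24091)/0.83569 + 226.0 = 384.0618
M2: Pc = R·M2+t = (+0.06265, +0.03192, +0.81565); u = 840.4·(+0.06265)/0.81565 + 315.9 = 380.4479, v = 548.3·(+0.03192)/0.81565 + 226.0 = 247.4564
M3: Pc = R·M3+t = (-0.14435, +0.03969, +0.78111); u = 840.4·(-0.14435)/0.78111 + 315.9 = 160.5954, v = 548.3·(+0.03969)/0.78111 + 226.0 = 253.8599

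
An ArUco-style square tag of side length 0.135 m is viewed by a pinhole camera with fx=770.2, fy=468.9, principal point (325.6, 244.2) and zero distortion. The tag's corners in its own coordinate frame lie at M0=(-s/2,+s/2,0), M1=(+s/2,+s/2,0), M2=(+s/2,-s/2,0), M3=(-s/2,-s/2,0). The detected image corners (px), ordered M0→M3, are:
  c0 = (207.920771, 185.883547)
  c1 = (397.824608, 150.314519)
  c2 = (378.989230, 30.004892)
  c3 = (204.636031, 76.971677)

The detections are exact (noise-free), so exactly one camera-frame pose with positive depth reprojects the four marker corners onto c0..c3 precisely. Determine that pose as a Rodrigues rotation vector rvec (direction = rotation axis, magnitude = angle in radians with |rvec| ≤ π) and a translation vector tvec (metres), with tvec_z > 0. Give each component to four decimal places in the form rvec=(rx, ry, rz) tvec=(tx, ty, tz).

rvec=(-0.2624, 0.5042, -0.1314) tvec=(-0.0217, -0.1394, 0.4868)

Intrinsics K: fx=770.2, fy=468.9, cx=325.6, cy=244.2
Marker side s = 0.135 m; corners in marker frame (Z=0):
  M0 = (-0.0675, +0.0675, 0)
  M1 = (+0.0675, +0.0675, 0)
  M2 = (+0.0675, -0.0675, 0)
  M3 = (-0.0675, -0.0675, 0)
Detected image corners:
  c0 = (207.920771, 185.883547) px
  c1 = (397.824608, 150.314519) px
  c2 = (378.989230, 30.004892) px
  c3 = (204.636031, 76.971677) px
Planar DLT: solve 8×8 A·h = b for H (H[2,2]=1):
  H  [+1066.24866 -92.76057 +291.32692]
  H  [-411.88796 +782.55589 +109.88334]
  H  [-0.94374 -0.57515 +1.00000]
B = K⁻¹H; ‖b₁‖=2.054428, ‖b₂‖=2.054428; λ = 2/(‖b₁‖+‖b₂‖) = 0.486753, sign → tz>0 ⇒ λ=+0.486753
r₁ = λ·B[:,0] = (+0.86805,-0.18833,-0.45937); r₂ = λ·B[:,1] = (+0.05973,+0.95815,-0.27996)
r₃ = r₁×r₂ = (+0.49287,+0.21558,+0.84297); SVD([r₁ r₂ r₃]) → R = UVᵀ:
  R  [+0.86805 +0.05973 +0.49287]
  R  [-0.18833 +0.95815 +0.21558]
  R  [-0.45937 -0.27996 +0.84297]
t = (-0.02166, -0.13943, +0.48675) m
tr R = 2.669173; θ = arccos((tr R − 1)/2) = 0.583414 rad = 33.427°
axis k = ((R−Rᵀ)₃₂, (R−Rᵀ)₁₃, (R−Rᵀ)₂₁) / (2 sinθ) = (-0.449773, +0.864298, -0.225152)
rvec = θ·k = (-0.262404, +0.504244, -0.131357)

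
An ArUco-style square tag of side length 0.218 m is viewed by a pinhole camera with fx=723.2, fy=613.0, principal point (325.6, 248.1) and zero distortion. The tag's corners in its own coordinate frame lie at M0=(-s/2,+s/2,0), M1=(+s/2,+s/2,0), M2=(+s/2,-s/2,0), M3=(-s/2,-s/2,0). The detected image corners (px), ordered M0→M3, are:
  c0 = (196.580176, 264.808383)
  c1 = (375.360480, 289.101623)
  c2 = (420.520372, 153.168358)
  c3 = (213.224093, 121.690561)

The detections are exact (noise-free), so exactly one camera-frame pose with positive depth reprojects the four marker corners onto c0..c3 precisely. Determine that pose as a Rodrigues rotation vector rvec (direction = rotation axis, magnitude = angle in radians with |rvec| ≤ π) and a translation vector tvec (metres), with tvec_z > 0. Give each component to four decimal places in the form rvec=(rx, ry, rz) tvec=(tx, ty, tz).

rvec=(0.6032, -0.0278, 0.1820) tvec=(-0.0272, -0.0469, 0.8100)

Intrinsics K: fx=723.2, fy=613.0, cx=325.6, cy=248.1
Marker side s = 0.218 m; corners in marker frame (Z=0):
  M0 = (-0.1090, +0.1090, 0)
  M1 = (+0.1090, +0.1090, 0)
  M2 = (+0.1090, -0.1090, 0)
  M3 = (-0.1090, -0.1090, 0)
Detected image corners:
  c0 = (196.580176, 264.808383) px
  c1 = (375.360480, 289.101623) px
  c2 = (420.520372, 153.168358) px
  c3 = (213.224093, 121.690561) px
Planar DLT: solve 8×8 A·h = b for H (H[2,2]=1):
  H  [+909.98881 +66.51393 +301.28108]
  H  [+146.90270 +783.48717 +212.61225]
  H  [+0.09765 +0.69326 +1.00000]
B = K⁻¹H; ‖b₁‖=1.234564, ‖b₂‖=1.234564; λ = 2/(‖b₁‖+‖b₂‖) = 0.810002, sign → tz>0 ⇒ λ=+0.810002
r₁ = λ·B[:,0] = (+0.98360,+0.16210,+0.07910); r₂ = λ·B[:,1] = (-0.17832,+0.80801,+0.56154)
r₃ = r₁×r₂ = (+0.02711,-0.56643,+0.82366); SVD([r₁ r₂ r₃]) → R = UVᵀ:
  R  [+0.98360 -0.17832 +0.02711]
  R  [+0.16210 +0.80801 -0.56643]
  R  [+0.07910 +0.56154 +0.82366]
t = (-0.02724, -0.04689, +0.81000) m
tr R = 2.615268; θ = arccos((tr R − 1)/2) = 0.630668 rad = 36.135°
axis k = ((R−Rᵀ)₃₂, (R−Rᵀ)₁₃, (R−Rᵀ)₂₁) / (2 sinθ) = (+0.956421, -0.044078, +0.288646)
rvec = θ·k = (+0.603184, -0.027799, +0.182039)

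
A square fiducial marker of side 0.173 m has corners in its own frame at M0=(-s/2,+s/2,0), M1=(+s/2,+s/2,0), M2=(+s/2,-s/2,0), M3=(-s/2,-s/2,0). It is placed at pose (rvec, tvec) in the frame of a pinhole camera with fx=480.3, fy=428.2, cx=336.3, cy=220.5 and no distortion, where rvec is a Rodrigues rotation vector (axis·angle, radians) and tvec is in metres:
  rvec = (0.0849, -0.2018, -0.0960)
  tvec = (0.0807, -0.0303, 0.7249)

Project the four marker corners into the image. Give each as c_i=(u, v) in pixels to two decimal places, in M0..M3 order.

c0=(338.87, 259.04) c1=(446.80, 247.07) c2=(439.44, 147.52) c3=(328.66, 154.95)

Intrinsics K: fx=480.3, fy=428.2, cx=336.3, cy=220.5
Marker side s = 0.173 m; corners in marker frame (Z=0):
  M0 = (-0.0865, +0.0865, 0)
  M1 = (+0.0865, +0.0865, 0)
  M2 = (+0.0865, -0.0865, 0)
  M3 = (-0.0865, -0.0865, 0)
rvec = (0.0849, -0.2018, -0.0960), |rvec| = θ = 0.23905 rad = 13.697°
Rodrigues: sinθ=0.23678, 1−cosθ=0.02844; R = I + sinθ·[k]× + (1−cosθ)·[k]×²:
    [+0.97515 +0.08656 -0.20394]
    [-0.10361 +0.99183 -0.07445]
    [+0.19583 +0.09373 +0.97615]
t = (0.0807, -0.0303, 0.7249) m
M0: Pc = R·M0+t = (+0.00384, +0.06446, +0.71607); u = 480.3·(+0.00384)/0.71607 + 336.3 = 338.8738, v = 428.2·(+0.06446)/0.71607 + 220.5 = 259.0436
M1: Pc = R·M1+t = (+0.17254, +0.04653, +0.74995); u = 480.3·(+0.17254)/0.74995 + 336.3 = 446.8012, v = 428.2·(+0.04653)/0.74995 + 220.5 = 247.0676
M2: Pc = R·M2+t = (+0.15756, -0.12506, +0.73373); u = 480.3·(+0.15756)/0.73373 + 336.3 = 439.4405, v = 428.2·(-0.12506)/0.73373 + 220.5 = 147.5185
M3: Pc = R·M3+t = (-0.01114, -0.10713, +0.69985); u = 480.3·(-0.01114)/0.69985 + 336.3 = 328.6561, v = 428.2·(-0.10713)/0.69985 + 220.5 = 154.9530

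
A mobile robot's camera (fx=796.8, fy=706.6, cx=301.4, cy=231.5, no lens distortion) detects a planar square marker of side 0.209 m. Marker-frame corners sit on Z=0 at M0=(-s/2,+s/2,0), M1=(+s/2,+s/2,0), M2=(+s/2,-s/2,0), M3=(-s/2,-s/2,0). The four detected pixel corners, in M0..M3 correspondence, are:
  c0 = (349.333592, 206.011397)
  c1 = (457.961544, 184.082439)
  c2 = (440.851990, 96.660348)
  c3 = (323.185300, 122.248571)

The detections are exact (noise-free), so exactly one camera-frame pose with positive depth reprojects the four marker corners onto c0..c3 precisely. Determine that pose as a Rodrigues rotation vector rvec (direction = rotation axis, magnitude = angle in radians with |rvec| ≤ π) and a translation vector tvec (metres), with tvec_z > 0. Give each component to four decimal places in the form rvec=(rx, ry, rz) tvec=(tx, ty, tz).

Intrinsics K: fx=796.8, fy=706.6, cx=301.4, cy=231.5
Marker side s = 0.209 m; corners in marker frame (Z=0):
  M0 = (-0.1045, +0.1045, 0)
  M1 = (+0.1045, +0.1045, 0)
  M2 = (+0.1045, -0.1045, 0)
  M3 = (-0.1045, -0.1045, 0)
Detected image corners:
  c0 = (349.333592, 206.011397) px
  c1 = (457.961544, 184.082439) px
  c2 = (440.851990, 96.660348) px
  c3 = (323.185300, 122.248571) px
Planar DLT: solve 8×8 A·h = b for H (H[2,2]=1):
  H  [+503.74154 +260.86997 +392.73250]
  H  [-127.54659 +470.36268 +154.15607]
  H  [-0.09350 +0.40010 +1.00000]
B = K⁻¹H; ‖b₁‖=0.690549, ‖b₂‖=0.690549; λ = 2/(‖b₁‖+‖b₂‖) = 1.448124, sign → tz>0 ⇒ λ=+1.448124
r₁ = λ·B[:,0] = (+0.96673,-0.21704,-0.13540); r₂ = λ·B[:,1] = (+0.25495,+0.77415,+0.57939)
r₃ = r₁×r₂ = (-0.02093,-0.59463,+0.80373); SVD([r₁ r₂ r₃]) → R = UVᵀ:
  R  [+0.96673 +0.25495 -0.02093]
  R  [-0.21704 +0.77415 -0.59463]
  R  [-0.13540 +0.57939 +0.80373]
t = (+0.16599, -0.15851, +1.44812) m
tr R = 2.544605; θ = arccos((tr R − 1)/2) = 0.688339 rad = 39.439°
axis k = ((R−Rᵀ)₃₂, (R−Rᵀ)₁₃, (R−Rᵀ)₂₁) / (2 sinθ) = (+0.924053, +0.090094, -0.371495)
rvec = θ·k = (+0.636062, +0.062015, -0.255714)

rvec=(0.6361, 0.0620, -0.2557) tvec=(0.1660, -0.1585, 1.4481)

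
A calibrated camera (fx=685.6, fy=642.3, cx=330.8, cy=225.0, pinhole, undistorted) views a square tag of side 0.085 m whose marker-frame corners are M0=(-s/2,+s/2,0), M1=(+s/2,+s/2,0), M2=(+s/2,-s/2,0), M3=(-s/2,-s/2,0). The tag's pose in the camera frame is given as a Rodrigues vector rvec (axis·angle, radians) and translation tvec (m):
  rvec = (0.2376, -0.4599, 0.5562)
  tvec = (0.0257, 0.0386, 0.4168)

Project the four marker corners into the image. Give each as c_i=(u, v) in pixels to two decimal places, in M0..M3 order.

Intrinsics K: fx=685.6, fy=642.3, cx=330.8, cy=225.0
Marker side s = 0.085 m; corners in marker frame (Z=0):
  M0 = (-0.0425, +0.0425, 0)
  M1 = (+0.0425, +0.0425, 0)
  M2 = (+0.0425, -0.0425, 0)
  M3 = (-0.0425, -0.0425, 0)
rvec = (0.2376, -0.4599, 0.5562), |rvec| = θ = 0.75982 rad = 43.534°
Rodrigues: sinθ=0.68879, 1−cosθ=0.27504; R = I + sinθ·[k]× + (1−cosθ)·[k]×²:
    [+0.75186 -0.55626 -0.35395]
    [+0.45215 +0.82573 -0.33725]
    [+0.47987 +0.09353 +0.87234]
t = (0.0257, 0.0386, 0.4168) m
M0: Pc = R·M0+t = (-0.02990, +0.05448, +0.40038); u = 685.6·(-0.02990)/0.40038 + 330.8 = 279.6084, v = 642.3·(+0.05448)/0.40038 + 225.0 = 312.3934
M1: Pc = R·M1+t = (+0.03401, +0.09291, +0.44117); u = 685.6·(+0.03401)/0.44117 + 330.8 = 383.6576, v = 642.3·(+0.09291)/0.44117 + 225.0 = 360.2675
M2: Pc = R·M2+t = (+0.08130, +0.02272, +0.43322); u = 685.6·(+0.08130)/0.43322 + 330.8 = 459.4553, v = 642.3·(+0.02272)/0.43322 + 225.0 = 258.6895
M3: Pc = R·M3+t = (+0.01739, -0.01571, +0.39243); u = 685.6·(+0.01739)/0.39243 + 330.8 = 361.1766, v = 642.3·(-0.01571)/0.39243 + 225.0 = 199.2877

c0=(279.61, 312.39) c1=(383.66, 360.27) c2=(459.46, 258.69) c3=(361.18, 199.29)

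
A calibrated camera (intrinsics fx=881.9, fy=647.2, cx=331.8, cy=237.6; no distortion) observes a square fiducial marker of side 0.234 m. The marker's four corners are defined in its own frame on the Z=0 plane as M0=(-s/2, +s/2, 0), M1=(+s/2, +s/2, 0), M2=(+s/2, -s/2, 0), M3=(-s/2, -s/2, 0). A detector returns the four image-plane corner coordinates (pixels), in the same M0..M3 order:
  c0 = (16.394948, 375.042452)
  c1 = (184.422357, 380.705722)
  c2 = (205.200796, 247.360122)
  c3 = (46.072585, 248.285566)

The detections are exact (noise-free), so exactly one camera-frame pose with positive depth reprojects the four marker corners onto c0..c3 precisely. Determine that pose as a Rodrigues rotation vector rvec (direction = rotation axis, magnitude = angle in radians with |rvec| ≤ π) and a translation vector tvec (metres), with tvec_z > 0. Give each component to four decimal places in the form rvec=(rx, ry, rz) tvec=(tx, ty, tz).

Intrinsics K: fx=881.9, fy=647.2, cx=331.8, cy=237.6
Marker side s = 0.234 m; corners in marker frame (Z=0):
  M0 = (-0.1170, +0.1170, 0)
  M1 = (+0.1170, +0.1170, 0)
  M2 = (+0.1170, -0.1170, 0)
  M3 = (-0.1170, -0.1170, 0)
Detected image corners:
  c0 = (16.394948, 375.042452) px
  c1 = (184.422357, 380.705722) px
  c2 = (205.200796, 247.360122) px
  c3 = (46.072585, 248.285566) px
Planar DLT: solve 8×8 A·h = b for H (H[2,2]=1):
  H  [+674.53633 -138.24985 +111.38838]
  H  [-56.53587 +472.47737 +310.80195]
  H  [-0.21168 -0.26514 +1.00000]
B = K⁻¹H; ‖b₁‖=0.870685, ‖b₂‖=0.870685; λ = 2/(‖b₁‖+‖b₂‖) = 1.148521, sign → tz>0 ⇒ λ=+1.148521
r₁ = λ·B[:,0] = (+0.96993,-0.01108,-0.24312); r₂ = λ·B[:,1] = (-0.06548,+0.95025,-0.30452)
r₃ = r₁×r₂ = (+0.23439,+0.31128,+0.92096); SVD([r₁ r₂ r₃]) → R = UVᵀ:
  R  [+0.96993 -0.06548 +0.23439]
  R  [-0.01108 +0.95025 +0.31128]
  R  [-0.24312 -0.30452 +0.92096]
t = (-0.28705, +0.12990, +1.14852) m
tr R = 2.841145; θ = arccos((tr R − 1)/2) = 0.401252 rad = 22.990°
axis k = ((R−Rᵀ)₃₂, (R−Rᵀ)₁₃, (R−Rᵀ)₂₁) / (2 sinθ) = (-0.788332, +0.611296, +0.069642)
rvec = θ·k = (-0.316320, +0.245284, +0.027944)

rvec=(-0.3163, 0.2453, 0.0279) tvec=(-0.2870, 0.1299, 1.1485)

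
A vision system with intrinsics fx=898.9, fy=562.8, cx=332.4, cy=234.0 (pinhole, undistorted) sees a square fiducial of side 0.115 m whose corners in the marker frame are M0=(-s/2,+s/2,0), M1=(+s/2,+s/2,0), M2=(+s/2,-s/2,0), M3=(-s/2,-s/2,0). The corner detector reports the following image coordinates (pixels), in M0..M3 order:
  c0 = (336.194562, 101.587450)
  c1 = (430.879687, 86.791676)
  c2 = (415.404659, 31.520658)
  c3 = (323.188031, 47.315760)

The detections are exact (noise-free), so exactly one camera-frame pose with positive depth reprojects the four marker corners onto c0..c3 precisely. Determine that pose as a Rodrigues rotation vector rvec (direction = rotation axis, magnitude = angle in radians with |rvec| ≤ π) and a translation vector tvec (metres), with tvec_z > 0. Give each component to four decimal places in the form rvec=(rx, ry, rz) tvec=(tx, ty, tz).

Intrinsics K: fx=898.9, fy=562.8, cx=332.4, cy=234.0
Marker side s = 0.115 m; corners in marker frame (Z=0):
  M0 = (-0.0575, +0.0575, 0)
  M1 = (+0.0575, +0.0575, 0)
  M2 = (+0.0575, -0.0575, 0)
  M3 = (-0.0575, -0.0575, 0)
Detected image corners:
  c0 = (336.194562, 101.587450) px
  c1 = (430.879687, 86.791676) px
  c2 = (415.404659, 31.520658) px
  c3 = (323.188031, 47.315760) px
Planar DLT: solve 8×8 A·h = b for H (H[2,2]=1):
  H  [+732.05207 +49.49845 +375.76186]
  H  [-147.32946 +463.05029 +66.58745]
  H  [-0.21371 -0.19713 +1.00000]
B = K⁻¹H; ‖b₁‖=0.934750, ‖b₂‖=0.934750; λ = 2/(‖b₁‖+‖b₂‖) = 1.069804, sign → tz>0 ⇒ λ=+1.069804
r₁ = λ·B[:,0] = (+0.95578,-0.18500,-0.22862); r₂ = λ·B[:,1] = (+0.13689,+0.96788,-0.21089)
r₃ = r₁×r₂ = (+0.26029,+0.17027,+0.95040); SVD([r₁ r₂ r₃]) → R = UVᵀ:
  R  [+0.95578 +0.13689 +0.26029]
  R  [-0.18500 +0.96788 +0.17027]
  R  [-0.22862 -0.21089 +0.95040]
t = (+0.05161, -0.31823, +1.06980) m
tr R = 2.874051; θ = arccos((tr R − 1)/2) = 0.356782 rad = 20.442°
axis k = ((R−Rᵀ)₃₂, (R−Rᵀ)₁₃, (R−Rᵀ)₂₁) / (2 sinθ) = (-0.545660, +0.699932, -0.460815)
rvec = θ·k = (-0.194681, +0.249723, -0.164410)

rvec=(-0.1947, 0.2497, -0.1644) tvec=(0.0516, -0.3182, 1.0698)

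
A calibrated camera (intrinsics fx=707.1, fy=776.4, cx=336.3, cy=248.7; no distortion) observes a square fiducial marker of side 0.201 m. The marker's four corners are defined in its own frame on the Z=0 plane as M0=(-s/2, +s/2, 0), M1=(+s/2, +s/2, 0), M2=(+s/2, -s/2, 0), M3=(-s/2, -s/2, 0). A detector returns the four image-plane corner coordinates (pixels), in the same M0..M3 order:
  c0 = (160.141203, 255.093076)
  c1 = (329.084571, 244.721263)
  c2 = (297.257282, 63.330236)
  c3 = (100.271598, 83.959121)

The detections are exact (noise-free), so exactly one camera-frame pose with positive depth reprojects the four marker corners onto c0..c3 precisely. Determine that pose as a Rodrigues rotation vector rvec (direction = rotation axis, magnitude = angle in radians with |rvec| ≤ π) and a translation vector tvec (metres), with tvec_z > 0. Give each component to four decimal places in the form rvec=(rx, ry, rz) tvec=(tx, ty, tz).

rvec=(0.6724, 0.1393, -0.1076) tvec=(-0.1216, -0.0768, 0.7494)

Intrinsics K: fx=707.1, fy=776.4, cx=336.3, cy=248.7
Marker side s = 0.201 m; corners in marker frame (Z=0):
  M0 = (-0.1005, +0.1005, 0)
  M1 = (+0.1005, +0.1005, 0)
  M2 = (+0.1005, -0.1005, 0)
  M3 = (-0.1005, -0.1005, 0)
Detected image corners:
  c0 = (160.141203, 255.093076) px
  c1 = (329.084571, 244.721263) px
  c2 = (297.257282, 63.330236) px
  c3 = (100.271598, 83.959121) px
Planar DLT: solve 8×8 A·h = b for H (H[2,2]=1):
  H  [+856.29023 +410.76112 +221.56991]
  H  [-110.23330 +1008.55069 +169.18234]
  H  [-0.21766 +0.81706 +1.00000]
B = K⁻¹H; ‖b₁‖=1.334366, ‖b₂‖=1.334366; λ = 2/(‖b₁‖+‖b₂‖) = 0.749420, sign → tz>0 ⇒ λ=+0.749420
r₁ = λ·B[:,0] = (+0.98512,-0.05415,-0.16312); r₂ = λ·B[:,1] = (+0.14412,+0.77736,+0.61232)
r₃ = r₁×r₂ = (+0.09364,-0.62672,+0.77360); SVD([r₁ r₂ r₃]) → R = UVᵀ:
  R  [+0.98512 +0.14412 +0.09364]
  R  [-0.05415 +0.77736 -0.62672]
  R  [-0.16312 +0.61232 +0.77360]
t = (-0.12160, -0.07675, +0.74942) m
tr R = 2.536078; θ = arccos((tr R − 1)/2) = 0.695023 rad = 39.822°
axis k = ((R−Rᵀ)₃₂, (R−Rᵀ)₁₃, (R−Rᵀ)₂₁) / (2 sinθ) = (+0.967392, +0.200470, -0.154803)
rvec = θ·k = (+0.672360, +0.139332, -0.107592)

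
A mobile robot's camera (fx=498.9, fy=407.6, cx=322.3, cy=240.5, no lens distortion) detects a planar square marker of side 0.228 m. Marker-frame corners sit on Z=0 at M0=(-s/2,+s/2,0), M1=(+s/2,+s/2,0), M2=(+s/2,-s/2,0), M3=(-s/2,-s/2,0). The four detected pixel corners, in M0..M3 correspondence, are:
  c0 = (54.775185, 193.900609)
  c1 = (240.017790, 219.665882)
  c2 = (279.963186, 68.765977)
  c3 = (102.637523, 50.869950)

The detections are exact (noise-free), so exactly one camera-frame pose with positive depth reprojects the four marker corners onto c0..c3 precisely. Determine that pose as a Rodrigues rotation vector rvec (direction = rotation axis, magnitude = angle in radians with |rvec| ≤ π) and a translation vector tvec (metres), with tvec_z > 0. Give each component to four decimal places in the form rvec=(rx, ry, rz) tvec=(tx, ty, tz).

Intrinsics K: fx=498.9, fy=407.6, cx=322.3, cy=240.5
Marker side s = 0.228 m; corners in marker frame (Z=0):
  M0 = (-0.1140, +0.1140, 0)
  M1 = (+0.1140, +0.1140, 0)
  M2 = (+0.1140, -0.1140, 0)
  M3 = (-0.1140, -0.1140, 0)
Detected image corners:
  c0 = (54.775185, 193.900609) px
  c1 = (240.017790, 219.665882) px
  c2 = (279.963186, 68.765977) px
  c3 = (102.637523, 50.869950) px
Planar DLT: solve 8×8 A·h = b for H (H[2,2]=1):
  H  [+760.89248 -233.56333 +167.88985]
  H  [+68.71965 +612.22837 +131.04396]
  H  [-0.19923 -0.23979 +1.00000]
B = K⁻¹H; ‖b₁‖=1.690200, ‖b₂‖=1.690200; λ = 2/(‖b₁‖+‖b₂‖) = 0.591646, sign → tz>0 ⇒ λ=+0.591646
r₁ = λ·B[:,0] = (+0.97849,+0.16930,-0.11787); r₂ = λ·B[:,1] = (-0.18533,+0.97238,-0.14187)
r₃ = r₁×r₂ = (+0.09060,+0.16067,+0.98284); SVD([r₁ r₂ r₃]) → R = UVᵀ:
  R  [+0.97849 -0.18533 +0.09060]
  R  [+0.16930 +0.97238 +0.16067]
  R  [-0.11787 -0.14187 +0.98284]
t = (-0.18312, -0.15888, +0.59165) m
tr R = 2.933714; θ = arccos((tr R − 1)/2) = 0.258177 rad = 14.792°
axis k = ((R−Rᵀ)₃₂, (R−Rᵀ)₁₃, (R−Rᵀ)₂₁) / (2 sinθ) = (-0.592469, +0.408254, +0.694485)
rvec = θ·k = (-0.152962, +0.105402, +0.179300)

rvec=(-0.1530, 0.1054, 0.1793) tvec=(-0.1831, -0.1589, 0.5916)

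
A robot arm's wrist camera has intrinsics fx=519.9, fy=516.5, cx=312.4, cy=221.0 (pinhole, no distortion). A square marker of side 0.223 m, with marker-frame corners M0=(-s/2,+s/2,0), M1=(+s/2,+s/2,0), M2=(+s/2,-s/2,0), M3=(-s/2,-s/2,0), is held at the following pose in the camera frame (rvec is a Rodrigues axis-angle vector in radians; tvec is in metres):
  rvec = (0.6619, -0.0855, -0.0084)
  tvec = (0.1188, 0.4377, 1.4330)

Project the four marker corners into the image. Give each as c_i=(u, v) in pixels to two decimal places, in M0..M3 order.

c0=(314.32, 404.21) c1=(390.81, 399.47) c2=(400.27, 351.09) c3=(316.18, 355.71)

Intrinsics K: fx=519.9, fy=516.5, cx=312.4, cy=221.0
Marker side s = 0.223 m; corners in marker frame (Z=0):
  M0 = (-0.1115, +0.1115, 0)
  M1 = (+0.1115, +0.1115, 0)
  M2 = (+0.1115, -0.1115, 0)
  M3 = (-0.1115, -0.1115, 0)
rvec = (0.6619, -0.0855, -0.0084), |rvec| = θ = 0.66745 rad = 38.242°
Rodrigues: sinθ=0.61899, 1−cosθ=0.21460; R = I + sinθ·[k]× + (1−cosθ)·[k]×²:
    [+0.99644 -0.01947 -0.08197]
    [-0.03505 +0.78892 -0.61349]
    [+0.07661 +0.61418 +0.78544]
t = (0.1188, 0.4377, 1.4330) m
M0: Pc = R·M0+t = (+0.00553, +0.52957, +1.49294); u = 519.9·(+0.00553)/1.49294 + 312.4 = 314.3242, v = 516.5·(+0.52957)/1.49294 + 221.0 = 404.2121
M1: Pc = R·M1+t = (+0.22773, +0.52176, +1.51002); u = 519.9·(+0.22773)/1.51002 + 312.4 = 390.8081, v = 516.5·(+0.52176)/1.51002 + 221.0 = 399.4656
M2: Pc = R·M2+t = (+0.23207, +0.34583, +1.37306); u = 519.9·(+0.23207)/1.37306 + 312.4 = 400.2734, v = 516.5·(+0.34583)/1.37306 + 221.0 = 351.0886
M3: Pc = R·M3+t = (+0.00987, +0.35364, +1.35598); u = 519.9·(+0.00987)/1.35598 + 312.4 = 316.1833, v = 516.5·(+0.35364)/1.35598 + 221.0 = 355.7050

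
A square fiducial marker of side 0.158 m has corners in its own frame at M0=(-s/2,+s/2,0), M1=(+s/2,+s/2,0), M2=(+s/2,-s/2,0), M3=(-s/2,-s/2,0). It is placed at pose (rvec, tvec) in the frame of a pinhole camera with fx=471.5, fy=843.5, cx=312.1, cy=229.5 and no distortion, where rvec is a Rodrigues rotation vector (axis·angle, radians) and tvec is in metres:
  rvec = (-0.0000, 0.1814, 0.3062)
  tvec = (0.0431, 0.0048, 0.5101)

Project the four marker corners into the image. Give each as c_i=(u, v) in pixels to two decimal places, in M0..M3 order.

Intrinsics K: fx=471.5, fy=843.5, cx=312.1, cy=229.5
Marker side s = 0.158 m; corners in marker frame (Z=0):
  M0 = (-0.0790, +0.0790, 0)
  M1 = (+0.0790, +0.0790, 0)
  M2 = (+0.0790, -0.0790, 0)
  M3 = (-0.0790, -0.0790, 0)
rvec = (-0.0000, 0.1814, 0.3062), |rvec| = θ = 0.35590 rad = 20.392°
Rodrigues: sinθ=0.34843, 1−cosθ=0.06267; R = I + sinθ·[k]× + (1−cosθ)·[k]×²:
    [+0.93733 -0.29978 +0.17759]
    [+0.29978 +0.95361 +0.02748]
    [-0.17759 +0.02748 +0.98372]
t = (0.0431, 0.0048, 0.5101) m
M0: Pc = R·M0+t = (-0.05463, +0.05645, +0.52630); u = 471.5·(-0.05463)/0.52630 + 312.1 = 263.1568, v = 843.5·(+0.05645)/0.52630 + 229.5 = 319.9771
M1: Pc = R·M1+t = (+0.09347, +0.10382, +0.49824); u = 471.5·(+0.09347)/0.49824 + 312.1 = 400.5505, v = 843.5·(+0.10382)/0.49824 + 229.5 = 405.2590
M2: Pc = R·M2+t = (+0.14083, -0.04685, +0.49390); u = 471.5·(+0.14083)/0.49390 + 312.1 = 446.5448, v = 843.5·(-0.04685)/0.49390 + 229.5 = 149.4824
M3: Pc = R·M3+t = (-0.00727, -0.09422, +0.52196); u = 471.5·(-0.00727)/0.52196 + 312.1 = 305.5355, v = 843.5·(-0.09422)/0.52196 + 229.5 = 77.2414

c0=(263.16, 319.98) c1=(400.55, 405.26) c2=(446.54, 149.48) c3=(305.54, 77.24)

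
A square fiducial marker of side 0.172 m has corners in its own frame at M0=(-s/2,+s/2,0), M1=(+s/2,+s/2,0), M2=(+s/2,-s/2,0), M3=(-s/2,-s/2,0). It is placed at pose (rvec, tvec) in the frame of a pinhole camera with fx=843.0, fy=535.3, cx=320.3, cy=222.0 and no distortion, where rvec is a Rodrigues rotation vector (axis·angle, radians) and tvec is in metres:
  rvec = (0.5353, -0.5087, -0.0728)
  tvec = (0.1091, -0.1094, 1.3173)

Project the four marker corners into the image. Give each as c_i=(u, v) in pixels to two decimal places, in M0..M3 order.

c0=(338.44, 214.51) c1=(428.03, 202.00) c2=(442.20, 140.28) c3=(347.20, 149.85)

Intrinsics K: fx=843.0, fy=535.3, cx=320.3, cy=222.0
Marker side s = 0.172 m; corners in marker frame (Z=0):
  M0 = (-0.0860, +0.0860, 0)
  M1 = (+0.0860, +0.0860, 0)
  M2 = (+0.0860, -0.0860, 0)
  M3 = (-0.0860, -0.0860, 0)
rvec = (0.5353, -0.5087, -0.0728), |rvec| = θ = 0.74204 rad = 42.516°
Rodrigues: sinθ=0.67579, 1−cosθ=0.26291; R = I + sinθ·[k]× + (1−cosθ)·[k]×²:
    [+0.87391 -0.06372 -0.48189]
    [-0.19632 +0.86065 -0.46983]
    [+0.44468 +0.50519 +0.73962]
t = (0.1091, -0.1094, 1.3173) m
M0: Pc = R·M0+t = (+0.02846, -0.01850, +1.32250); u = 843.0·(+0.02846)/1.32250 + 320.3 = 338.4436, v = 535.3·(-0.01850)/1.32250 + 222.0 = 214.5117
M1: Pc = R·M1+t = (+0.17878, -0.05227, +1.39899); u = 843.0·(+0.17878)/1.39899 + 320.3 = 428.0268, v = 535.3·(-0.05227)/1.39899 + 222.0 = 202.0007
M2: Pc = R·M2+t = (+0.18974, -0.20030, +1.31210); u = 843.0·(+0.18974)/1.31210 + 320.3 = 442.2024, v = 535.3·(-0.20030)/1.31210 + 222.0 = 140.2831
M3: Pc = R·M3+t = (+0.03942, -0.16653, +1.23561); u = 843.0·(+0.03942)/1.23561 + 320.3 = 347.1968, v = 535.3·(-0.16653)/1.23561 + 222.0 = 149.8537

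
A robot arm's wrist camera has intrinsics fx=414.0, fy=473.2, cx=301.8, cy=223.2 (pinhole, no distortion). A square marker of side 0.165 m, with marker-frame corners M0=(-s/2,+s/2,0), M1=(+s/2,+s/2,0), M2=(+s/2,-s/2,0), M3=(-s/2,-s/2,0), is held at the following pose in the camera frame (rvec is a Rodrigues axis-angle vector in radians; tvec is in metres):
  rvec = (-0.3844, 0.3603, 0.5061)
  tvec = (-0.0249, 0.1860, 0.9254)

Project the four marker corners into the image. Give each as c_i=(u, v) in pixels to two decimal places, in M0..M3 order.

Intrinsics K: fx=414.0, fy=473.2, cx=301.8, cy=223.2
Marker side s = 0.165 m; corners in marker frame (Z=0):
  M0 = (-0.0825, +0.0825, 0)
  M1 = (+0.0825, +0.0825, 0)
  M2 = (+0.0825, -0.0825, 0)
  M3 = (-0.0825, -0.0825, 0)
rvec = (-0.3844, 0.3603, 0.5061), |rvec| = θ = 0.73056 rad = 41.858°
Rodrigues: sinθ=0.66729, 1−cosθ=0.25520; R = I + sinθ·[k]× + (1−cosθ)·[k]×²:
    [+0.81546 -0.52849 +0.23607]
    [+0.39604 +0.80687 +0.43830]
    [-0.42212 -0.26392 +0.86727]
t = (-0.0249, 0.1860, 0.9254) m
M0: Pc = R·M0+t = (-0.13578, +0.21989, +0.93845); u = 414.0·(-0.13578)/0.93845 + 301.8 = 241.9023, v = 473.2·(+0.21989)/0.93845 + 223.2 = 334.0780
M1: Pc = R·M1+t = (-0.00123, +0.28524, +0.86880); u = 414.0·(-0.00123)/0.86880 + 301.8 = 301.2160, v = 473.2·(+0.28524)/0.86880 + 223.2 = 378.5586
M2: Pc = R·M2+t = (+0.08598, +0.15211, +0.91235); u = 414.0·(+0.08598)/0.91235 + 301.8 = 340.8135, v = 473.2·(+0.15211)/0.91235 + 223.2 = 302.0918
M3: Pc = R·M3+t = (-0.04857, +0.08676, +0.98200); u = 414.0·(-0.04857)/0.98200 + 301.8 = 281.3215, v = 473.2·(+0.08676)/0.98200 + 223.2 = 265.0072

c0=(241.90, 334.08) c1=(301.22, 378.56) c2=(340.81, 302.09) c3=(281.32, 265.01)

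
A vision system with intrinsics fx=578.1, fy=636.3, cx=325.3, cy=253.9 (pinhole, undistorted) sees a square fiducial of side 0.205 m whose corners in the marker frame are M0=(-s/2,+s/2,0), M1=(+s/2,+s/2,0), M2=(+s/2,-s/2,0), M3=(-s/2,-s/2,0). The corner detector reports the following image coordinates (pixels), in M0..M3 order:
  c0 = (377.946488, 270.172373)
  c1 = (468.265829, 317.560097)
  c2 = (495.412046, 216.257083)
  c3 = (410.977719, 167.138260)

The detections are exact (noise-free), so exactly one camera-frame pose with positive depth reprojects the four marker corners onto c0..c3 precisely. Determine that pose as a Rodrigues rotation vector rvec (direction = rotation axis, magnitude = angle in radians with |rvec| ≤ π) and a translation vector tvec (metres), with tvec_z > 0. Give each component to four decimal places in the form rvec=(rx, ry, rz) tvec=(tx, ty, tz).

Intrinsics K: fx=578.1, fy=636.3, cx=325.3, cy=253.9
Marker side s = 0.205 m; corners in marker frame (Z=0):
  M0 = (-0.1025, +0.1025, 0)
  M1 = (+0.1025, +0.1025, 0)
  M2 = (+0.1025, -0.1025, 0)
  M3 = (-0.1025, -0.1025, 0)
Detected image corners:
  c0 = (377.946488, 270.172373) px
  c1 = (468.265829, 317.560097) px
  c2 = (495.412046, 216.257083) px
  c3 = (410.977719, 167.138260) px
Planar DLT: solve 8×8 A·h = b for H (H[2,2]=1):
  H  [+515.47390 -259.56334 +439.46454]
  H  [+285.15540 +435.63082 +241.93632]
  H  [+0.20455 -0.25811 +1.00000]
B = K⁻¹H; ‖b₁‖=0.882744, ‖b₂‖=0.882744; λ = 2/(‖b₁‖+‖b₂‖) = 1.132832, sign → tz>0 ⇒ λ=+1.132832
r₁ = λ·B[:,0] = (+0.87972,+0.41521,+0.23172); r₂ = λ·B[:,1] = (-0.34410,+0.89224,-0.29239)
r₃ = r₁×r₂ = (-0.32816,+0.17749,+0.92780); SVD([r₁ r₂ r₃]) → R = UVᵀ:
  R  [+0.87972 -0.34410 -0.32816]
  R  [+0.41521 +0.89224 +0.17749]
  R  [+0.23172 -0.29239 +0.92780]
t = (+0.22371, -0.02130, +1.13283) m
tr R = 2.699761; θ = arccos((tr R − 1)/2) = 0.555038 rad = 31.801°
axis k = ((R−Rᵀ)₃₂, (R−Rᵀ)₁₃, (R−Rᵀ)₂₁) / (2 sinθ) = (-0.445826, -0.531224, +0.720445)
rvec = θ·k = (-0.247450, -0.294849, +0.399874)

rvec=(-0.2475, -0.2948, 0.3999) tvec=(0.2237, -0.0213, 1.1328)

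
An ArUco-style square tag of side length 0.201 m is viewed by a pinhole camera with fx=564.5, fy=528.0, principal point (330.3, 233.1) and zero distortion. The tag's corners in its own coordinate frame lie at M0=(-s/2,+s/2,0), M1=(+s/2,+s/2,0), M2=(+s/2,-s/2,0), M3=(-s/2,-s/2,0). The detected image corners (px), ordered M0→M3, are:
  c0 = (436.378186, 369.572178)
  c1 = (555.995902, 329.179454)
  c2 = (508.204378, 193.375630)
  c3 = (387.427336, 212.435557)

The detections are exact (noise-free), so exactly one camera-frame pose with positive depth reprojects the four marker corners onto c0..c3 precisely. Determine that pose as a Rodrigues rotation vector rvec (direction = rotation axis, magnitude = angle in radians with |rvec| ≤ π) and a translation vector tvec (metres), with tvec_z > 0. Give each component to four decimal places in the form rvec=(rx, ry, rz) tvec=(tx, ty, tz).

rvec=(-0.2215, -0.4793, -0.2199) tvec=(0.1809, 0.0538, 0.7031)

Intrinsics K: fx=564.5, fy=528.0, cx=330.3, cy=233.1
Marker side s = 0.201 m; corners in marker frame (Z=0):
  M0 = (-0.1005, +0.1005, 0)
  M1 = (+0.1005, +0.1005, 0)
  M2 = (+0.1005, -0.1005, 0)
  M3 = (-0.1005, -0.1005, 0)
Detected image corners:
  c0 = (436.378186, 369.572178) px
  c1 = (555.995902, 329.179454) px
  c2 = (508.204378, 193.375630) px
  c3 = (387.427336, 212.435557) px
Planar DLT: solve 8×8 A·h = b for H (H[2,2]=1):
  H  [+918.50273 +134.15006 +475.55450]
  H  [+40.78020 +662.89349 +273.46893]
  H  [+0.67890 -0.22522 +1.00000]
B = K⁻¹H; ‖b₁‖=1.422317, ‖b₂‖=1.422317; λ = 2/(‖b₁‖+‖b₂‖) = 0.703078, sign → tz>0 ⇒ λ=+0.703078
r₁ = λ·B[:,0] = (+0.86470,-0.15642,+0.47732); r₂ = λ·B[:,1] = (+0.25974,+0.95261,-0.15835)
r₃ = r₁×r₂ = (-0.42993,+0.26090,+0.86435); SVD([r₁ r₂ r₃]) → R = UVᵀ:
  R  [+0.86470 +0.25974 -0.42993]
  R  [-0.15642 +0.95261 +0.26090]
  R  [+0.47732 -0.15835 +0.86435]
t = (+0.18091, +0.05375, +0.70308) m
tr R = 2.681650; θ = arccos((tr R − 1)/2) = 0.571991 rad = 32.773°
axis k = ((R−Rᵀ)₃₂, (R−Rᵀ)₁₃, (R−Rᵀ)₂₁) / (2 sinθ) = (-0.387258, -0.838014, -0.384401)
rvec = θ·k = (-0.221508, -0.479336, -0.219874)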